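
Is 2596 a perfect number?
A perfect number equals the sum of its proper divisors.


Proper divisors of 2596: 1, 2, 4, 11, 22, 44, 59, 118, 236, 649, 1298
Sum = 1 + 2 + 4 + 11 + 22 + 44 + 59 + 118 + 236 + 649 + 1298 = 2444

No, 2596 is not perfect (2444 ≠ 2596)


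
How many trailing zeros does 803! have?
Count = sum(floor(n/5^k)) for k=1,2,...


floor(803/5) = 160
floor(803/25) = 32
floor(803/125) = 6
floor(803/625) = 1
Total = 199

199 trailing zeros


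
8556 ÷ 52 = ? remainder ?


8556 = 52 * 164 + 28
Check: 8528 + 28 = 8556

q = 164, r = 28


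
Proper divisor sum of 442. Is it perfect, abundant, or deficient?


Proper divisors: 1, 2, 13, 17, 26, 34, 221
Sum = 1 + 2 + 13 + 17 + 26 + 34 + 221 = 314
314 < 442 → deficient

s(442) = 314 (deficient)


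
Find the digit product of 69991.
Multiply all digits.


6 × 9 × 9 × 9 × 1 = 4374


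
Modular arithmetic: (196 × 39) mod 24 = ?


196 × 39 = 7644
7644 mod 24 = 12


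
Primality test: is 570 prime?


570 / 2 = 285 (exact division)
570 is NOT prime.

No, 570 is not prime


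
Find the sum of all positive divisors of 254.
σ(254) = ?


Divisors of 254: 1, 2, 127, 254
Sum = 1 + 2 + 127 + 254 = 384

σ(254) = 384


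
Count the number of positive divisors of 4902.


4902 = 2^1 × 3^1 × 19^1 × 43^1
d(4902) = (1+1) × (1+1) × (1+1) × (1+1) = 16

16 divisors


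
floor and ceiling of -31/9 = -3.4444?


-31/9 = -3.4444
floor = -4
ceil = -3

floor = -4, ceil = -3


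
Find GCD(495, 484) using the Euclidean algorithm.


495 = 1 * 484 + 11
484 = 44 * 11 + 0
GCD = 11


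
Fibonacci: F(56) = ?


Sequence: 1, 1, 2, 3, 5, 8, 13, 21, 34, 55, 89, 144, 233, 377, 610, 987, 1597, 2584, 4181, 6765, 10946, 17711, 28657, 46368, 75025, 121393, 196418, 317811, 514229, 832040, 1346269, 2178309, 3524578, 5702887, 9227465, 14930352, 24157817, 39088169, 63245986, 102334155, 165580141, 267914296, 433494437, 701408733, 1134903170, 1836311903, 2971215073, 4807526976, 7778742049, 12586269025, 20365011074, 32951280099, 53316291173, 86267571272, 139583862445, 225851433717
F(56) = 225851433717


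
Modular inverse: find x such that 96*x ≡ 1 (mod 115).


Use the extended Euclidean algorithm on (115, 96); each row r = 115*s + 96*t:
r=115, s=1, t=0
r=96, s=0, t=1
q=1: r=19, s=1, t=-1   [115*(1) + 96*(-1) = 19]
q=5: r=1, s=-5, t=6   [115*(-5) + 96*(6) = 1]
q=19: r=0, s=96, t=-115   [115*(96) + 96*(-115) = 0]
GCD = 1 with t = 6, so 96*(6) ≡ 1 (mod 115)
Inverse = 6 mod 115 = 6
Check: 96 * 6 = 576 ≡ 1 (mod 115)

96^(-1) ≡ 6 (mod 115)


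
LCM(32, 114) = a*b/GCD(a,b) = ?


GCD(32, 114) = 2
LCM = 32*114/2 = 3648/2 = 1824

LCM = 1824


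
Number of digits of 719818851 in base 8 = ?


719818851 in base 8 = 5271710143
Number of digits = 10

10 digits (base 8)


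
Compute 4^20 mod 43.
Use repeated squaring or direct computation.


4^1 mod 43 = 4
4^2 mod 43 = 16
4^3 mod 43 = 21
4^4 mod 43 = 41
4^5 mod 43 = 35
4^6 mod 43 = 11
4^7 mod 43 = 1
4^8 mod 43 = 4
4^9 mod 43 = 16
4^10 mod 43 = 21
4^11 mod 43 = 41
4^12 mod 43 = 35
4^13 mod 43 = 11
4^14 mod 43 = 1
4^15 mod 43 = 4
4^16 mod 43 = 16
4^17 mod 43 = 21
4^18 mod 43 = 41
4^19 mod 43 = 35
4^20 mod 43 = 11


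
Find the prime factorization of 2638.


2638 / 2 = 1319
1319 / 1319 = 1
2638 = 2 × 1319


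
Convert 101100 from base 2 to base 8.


101100 (base 2) = 44 (decimal)
44 (decimal) = 54 (base 8)


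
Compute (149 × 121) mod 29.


149 × 121 = 18029
18029 mod 29 = 20


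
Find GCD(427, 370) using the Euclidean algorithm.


427 = 1 * 370 + 57
370 = 6 * 57 + 28
57 = 2 * 28 + 1
28 = 28 * 1 + 0
GCD = 1


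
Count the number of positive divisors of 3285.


3285 = 3^2 × 5^1 × 73^1
d(3285) = (2+1) × (1+1) × (1+1) = 12

12 divisors


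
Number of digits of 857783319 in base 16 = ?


857783319 in base 16 = 3320BC17
Number of digits = 8

8 digits (base 16)


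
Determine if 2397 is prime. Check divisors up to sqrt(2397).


2397 / 3 = 799 (exact division)
2397 is NOT prime.

No, 2397 is not prime


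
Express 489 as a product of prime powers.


489 / 3 = 163
163 / 163 = 1
489 = 3 × 163


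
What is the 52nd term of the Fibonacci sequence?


Sequence: 1, 1, 2, 3, 5, 8, 13, 21, 34, 55, 89, 144, 233, 377, 610, 987, 1597, 2584, 4181, 6765, 10946, 17711, 28657, 46368, 75025, 121393, 196418, 317811, 514229, 832040, 1346269, 2178309, 3524578, 5702887, 9227465, 14930352, 24157817, 39088169, 63245986, 102334155, 165580141, 267914296, 433494437, 701408733, 1134903170, 1836311903, 2971215073, 4807526976, 7778742049, 12586269025, 20365011074, 32951280099
F(52) = 32951280099


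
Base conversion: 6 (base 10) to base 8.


6 (base 10) = 6 (decimal)
6 (decimal) = 6 (base 8)


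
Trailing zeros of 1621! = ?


floor(1621/5) = 324
floor(1621/25) = 64
floor(1621/125) = 12
floor(1621/625) = 2
Total = 402

402 trailing zeros


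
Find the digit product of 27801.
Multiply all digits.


2 × 7 × 8 × 0 × 1 = 0


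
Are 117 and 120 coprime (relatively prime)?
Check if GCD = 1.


Euclidean algorithm:
120 = 1 * 117 + 3
117 = 39 * 3 + 0
GCD(117, 120) = 3

No, not coprime (GCD = 3)


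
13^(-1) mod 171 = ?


Use the extended Euclidean algorithm on (171, 13); each row r = 171*s + 13*t:
r=171, s=1, t=0
r=13, s=0, t=1
q=13: r=2, s=1, t=-13   [171*(1) + 13*(-13) = 2]
q=6: r=1, s=-6, t=79   [171*(-6) + 13*(79) = 1]
q=2: r=0, s=13, t=-171   [171*(13) + 13*(-171) = 0]
GCD = 1 with t = 79, so 13*(79) ≡ 1 (mod 171)
Inverse = 79 mod 171 = 79
Check: 13 * 79 = 1027 ≡ 1 (mod 171)

13^(-1) ≡ 79 (mod 171)


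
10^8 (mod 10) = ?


10^1 mod 10 = 0
10^2 mod 10 = 0
10^3 mod 10 = 0
10^4 mod 10 = 0
10^5 mod 10 = 0
10^6 mod 10 = 0
10^7 mod 10 = 0
10^8 mod 10 = 0


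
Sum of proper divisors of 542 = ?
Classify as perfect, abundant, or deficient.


Proper divisors: 1, 2, 271
Sum = 1 + 2 + 271 = 274
274 < 542 → deficient

s(542) = 274 (deficient)


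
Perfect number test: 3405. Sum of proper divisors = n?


Proper divisors of 3405: 1, 3, 5, 15, 227, 681, 1135
Sum = 1 + 3 + 5 + 15 + 227 + 681 + 1135 = 2067

No, 3405 is not perfect (2067 ≠ 3405)


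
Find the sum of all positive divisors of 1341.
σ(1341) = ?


Divisors of 1341: 1, 3, 9, 149, 447, 1341
Sum = 1 + 3 + 9 + 149 + 447 + 1341 = 1950

σ(1341) = 1950


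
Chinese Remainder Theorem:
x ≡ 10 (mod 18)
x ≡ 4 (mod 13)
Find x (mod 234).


M = 18*13 = 234
M1 = M/18 = 13, M2 = M/13 = 18
M1^(-1) mod 18 = 7, M2^(-1) mod 13 = 8
x = 10*13*7 + 4*18*8 = 1486
1486 mod 234 = 82
Check: 82 mod 18 = 10 ✓, 82 mod 13 = 4 ✓

x ≡ 82 (mod 234)


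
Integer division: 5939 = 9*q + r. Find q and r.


5939 = 9 * 659 + 8
Check: 5931 + 8 = 5939

q = 659, r = 8


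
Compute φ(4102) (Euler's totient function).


4102 = 2 × 7 × 293
Prime factors: 2, 7, 293
φ(4102) = 4102 × (1-1/2) × (1-1/7) × (1-1/293)
= 4102 × 1/2 × 6/7 × 292/293 = 1752

φ(4102) = 1752


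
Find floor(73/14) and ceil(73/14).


73/14 = 5.2143
floor = 5
ceil = 6

floor = 5, ceil = 6


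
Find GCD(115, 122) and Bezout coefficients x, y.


Tabular extended Euclidean (each row: r = 115*s + 122*t):
r=115, s=1, t=0
r=122, s=0, t=1
q=0: r=115, s=1, t=0   [115*(1) + 122*(0) = 115]
q=1: r=7, s=-1, t=1   [115*(-1) + 122*(1) = 7]
q=16: r=3, s=17, t=-16   [115*(17) + 122*(-16) = 3]
q=2: r=1, s=-35, t=33   [115*(-35) + 122*(33) = 1]
q=3: r=0, s=122, t=-115   [115*(122) + 122*(-115) = 0]
GCD = 1; from the row with r=1: x=-35, y=33
Check: 115*(-35) + 122*(33) = -4025 + 4026 = 1

GCD = 1, x = -35, y = 33


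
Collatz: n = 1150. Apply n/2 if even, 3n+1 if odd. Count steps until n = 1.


1150 → 575 → 1726 → 863 → 2590 → 1295 → 3886 → 1943 → 5830 → 2915 → 8746 → 4373 → 13120 → 6560 → 3280 → 1640 → 820 → 410 → 205 → 616 → 308 → 154 → 77 → 232 → 116 → 58 → 29 → 88 → 44 → 22 → 11 → 34 → 17 → 52 → 26 → 13 → 40 → 20 → 10 → 5 → 16 → 8 → 4 → 2 → 1
Total steps = 44

44 steps


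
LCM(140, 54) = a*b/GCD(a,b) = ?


GCD(140, 54) = 2
LCM = 140*54/2 = 7560/2 = 3780

LCM = 3780


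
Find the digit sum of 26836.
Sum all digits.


2 + 6 + 8 + 3 + 6 = 25


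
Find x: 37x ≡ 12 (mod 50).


GCD(37, 50) = 1, unique solution
a^(-1) mod 50 = 23
x = 23 * 12 mod 50 = 26

x ≡ 26 (mod 50)


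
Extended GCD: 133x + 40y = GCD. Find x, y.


Tabular extended Euclidean (each row: r = 133*s + 40*t):
r=133, s=1, t=0
r=40, s=0, t=1
q=3: r=13, s=1, t=-3   [133*(1) + 40*(-3) = 13]
q=3: r=1, s=-3, t=10   [133*(-3) + 40*(10) = 1]
q=13: r=0, s=40, t=-133   [133*(40) + 40*(-133) = 0]
GCD = 1; from the row with r=1: x=-3, y=10
Check: 133*(-3) + 40*(10) = -399 + 400 = 1

GCD = 1, x = -3, y = 10


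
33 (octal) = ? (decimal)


33 (base 8) = 27 (decimal)
27 (decimal) = 27 (base 10)


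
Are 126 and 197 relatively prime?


Euclidean algorithm:
197 = 1 * 126 + 71
126 = 1 * 71 + 55
71 = 1 * 55 + 16
55 = 3 * 16 + 7
16 = 2 * 7 + 2
7 = 3 * 2 + 1
2 = 2 * 1 + 0
GCD(126, 197) = 1

Yes, coprime (GCD = 1)


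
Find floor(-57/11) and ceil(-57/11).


-57/11 = -5.1818
floor = -6
ceil = -5

floor = -6, ceil = -5


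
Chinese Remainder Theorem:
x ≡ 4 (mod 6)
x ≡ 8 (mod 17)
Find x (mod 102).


M = 6*17 = 102
M1 = M/6 = 17, M2 = M/17 = 6
M1^(-1) mod 6 = 5, M2^(-1) mod 17 = 3
x = 4*17*5 + 8*6*3 = 484
484 mod 102 = 76
Check: 76 mod 6 = 4 ✓, 76 mod 17 = 8 ✓

x ≡ 76 (mod 102)


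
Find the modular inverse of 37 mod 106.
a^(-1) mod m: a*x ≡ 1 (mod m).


Use the extended Euclidean algorithm on (106, 37); each row r = 106*s + 37*t:
r=106, s=1, t=0
r=37, s=0, t=1
q=2: r=32, s=1, t=-2   [106*(1) + 37*(-2) = 32]
q=1: r=5, s=-1, t=3   [106*(-1) + 37*(3) = 5]
q=6: r=2, s=7, t=-20   [106*(7) + 37*(-20) = 2]
q=2: r=1, s=-15, t=43   [106*(-15) + 37*(43) = 1]
q=2: r=0, s=37, t=-106   [106*(37) + 37*(-106) = 0]
GCD = 1 with t = 43, so 37*(43) ≡ 1 (mod 106)
Inverse = 43 mod 106 = 43
Check: 37 * 43 = 1591 ≡ 1 (mod 106)

37^(-1) ≡ 43 (mod 106)


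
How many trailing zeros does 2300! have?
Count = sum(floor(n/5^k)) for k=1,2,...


floor(2300/5) = 460
floor(2300/25) = 92
floor(2300/125) = 18
floor(2300/625) = 3
Total = 573

573 trailing zeros


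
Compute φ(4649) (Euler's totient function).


4649 = 4649
Prime factors: 4649
φ(4649) = 4649 × (1-1/4649)
= 4649 × 4648/4649 = 4648

φ(4649) = 4648


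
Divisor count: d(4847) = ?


4847 = 37^1 × 131^1
d(4847) = (1+1) × (1+1) = 4

4 divisors


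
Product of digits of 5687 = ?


5 × 6 × 8 × 7 = 1680


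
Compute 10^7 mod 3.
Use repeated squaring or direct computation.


10^1 mod 3 = 1
10^2 mod 3 = 1
10^3 mod 3 = 1
10^4 mod 3 = 1
10^5 mod 3 = 1
10^6 mod 3 = 1
10^7 mod 3 = 1


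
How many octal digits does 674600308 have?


674600308 in base 8 = 5015312564
Number of digits = 10

10 digits (base 8)


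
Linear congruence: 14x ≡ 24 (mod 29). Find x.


GCD(14, 29) = 1, unique solution
a^(-1) mod 29 = 27
x = 27 * 24 mod 29 = 10

x ≡ 10 (mod 29)


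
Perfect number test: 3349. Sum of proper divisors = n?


Proper divisors of 3349: 1, 17, 197
Sum = 1 + 17 + 197 = 215

No, 3349 is not perfect (215 ≠ 3349)


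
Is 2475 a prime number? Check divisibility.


2475 / 3 = 825 (exact division)
2475 is NOT prime.

No, 2475 is not prime


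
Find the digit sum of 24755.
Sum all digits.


2 + 4 + 7 + 5 + 5 = 23


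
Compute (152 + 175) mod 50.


152 + 175 = 327
327 mod 50 = 27


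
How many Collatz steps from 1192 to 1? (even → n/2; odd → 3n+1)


1192 → 596 → 298 → 149 → 448 → 224 → 112 → 56 → 28 → 14 → 7 → 22 → 11 → 34 → 17 → 52 → 26 → 13 → 40 → 20 → 10 → 5 → 16 → 8 → 4 → 2 → 1
Total steps = 26

26 steps


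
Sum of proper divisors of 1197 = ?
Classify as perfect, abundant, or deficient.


Proper divisors: 1, 3, 7, 9, 19, 21, 57, 63, 133, 171, 399
Sum = 1 + 3 + 7 + 9 + 19 + 21 + 57 + 63 + 133 + 171 + 399 = 883
883 < 1197 → deficient

s(1197) = 883 (deficient)


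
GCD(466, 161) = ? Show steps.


466 = 2 * 161 + 144
161 = 1 * 144 + 17
144 = 8 * 17 + 8
17 = 2 * 8 + 1
8 = 8 * 1 + 0
GCD = 1


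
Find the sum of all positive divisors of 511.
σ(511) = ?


Divisors of 511: 1, 7, 73, 511
Sum = 1 + 7 + 73 + 511 = 592

σ(511) = 592


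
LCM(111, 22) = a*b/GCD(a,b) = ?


GCD(111, 22) = 1
LCM = 111*22/1 = 2442/1 = 2442

LCM = 2442


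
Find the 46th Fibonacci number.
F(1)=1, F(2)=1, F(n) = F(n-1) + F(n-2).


Sequence: 1, 1, 2, 3, 5, 8, 13, 21, 34, 55, 89, 144, 233, 377, 610, 987, 1597, 2584, 4181, 6765, 10946, 17711, 28657, 46368, 75025, 121393, 196418, 317811, 514229, 832040, 1346269, 2178309, 3524578, 5702887, 9227465, 14930352, 24157817, 39088169, 63245986, 102334155, 165580141, 267914296, 433494437, 701408733, 1134903170, 1836311903
F(46) = 1836311903


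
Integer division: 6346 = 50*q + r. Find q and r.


6346 = 50 * 126 + 46
Check: 6300 + 46 = 6346

q = 126, r = 46


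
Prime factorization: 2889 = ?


2889 / 3 = 963
963 / 3 = 321
321 / 3 = 107
107 / 107 = 1
2889 = 3^3 × 107


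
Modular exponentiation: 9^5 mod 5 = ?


9^1 mod 5 = 4
9^2 mod 5 = 1
9^3 mod 5 = 4
9^4 mod 5 = 1
9^5 mod 5 = 4


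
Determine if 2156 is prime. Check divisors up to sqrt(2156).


2156 / 2 = 1078 (exact division)
2156 is NOT prime.

No, 2156 is not prime


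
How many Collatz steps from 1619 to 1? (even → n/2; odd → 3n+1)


1619 → 4858 → 2429 → 7288 → 3644 → 1822 → 911 → 2734 → 1367 → 4102 → 2051 → 6154 → 3077 → 9232 → 4616 → 2308 → 1154 → 577 → 1732 → 866 → 433 → 1300 → 650 → 325 → 976 → 488 → 244 → 122 → 61 → 184 → 92 → 46 → 23 → 70 → 35 → 106 → 53 → 160 → 80 → 40 → 20 → 10 → 5 → 16 → 8 → 4 → 2 → 1
Total steps = 47

47 steps


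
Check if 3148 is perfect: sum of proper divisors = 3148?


Proper divisors of 3148: 1, 2, 4, 787, 1574
Sum = 1 + 2 + 4 + 787 + 1574 = 2368

No, 3148 is not perfect (2368 ≠ 3148)


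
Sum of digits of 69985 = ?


6 + 9 + 9 + 8 + 5 = 37


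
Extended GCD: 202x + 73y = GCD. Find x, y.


Tabular extended Euclidean (each row: r = 202*s + 73*t):
r=202, s=1, t=0
r=73, s=0, t=1
q=2: r=56, s=1, t=-2   [202*(1) + 73*(-2) = 56]
q=1: r=17, s=-1, t=3   [202*(-1) + 73*(3) = 17]
q=3: r=5, s=4, t=-11   [202*(4) + 73*(-11) = 5]
q=3: r=2, s=-13, t=36   [202*(-13) + 73*(36) = 2]
q=2: r=1, s=30, t=-83   [202*(30) + 73*(-83) = 1]
q=2: r=0, s=-73, t=202   [202*(-73) + 73*(202) = 0]
GCD = 1; from the row with r=1: x=30, y=-83
Check: 202*(30) + 73*(-83) = 6060 - 6059 = 1

GCD = 1, x = 30, y = -83


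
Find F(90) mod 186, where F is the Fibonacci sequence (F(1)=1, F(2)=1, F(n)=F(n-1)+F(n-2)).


F(k) mod 186 for k=1..90:
1, 1, 2, 3, 5, 8, 13, 21, 34, 55, 89, 144, 47, 5, 52, 57, 109, 166, 89, 69, 158, 41, 13, 54, 67, 121, 2, 123, 125, 62, 1, 63, 64, 127, 5, 132, 137, 83, 34, 117, 151, 82, 47, 129, 176, 119, 109, 42, 151, 7, 158, 165, 137, 116, 67, 183, 64, 61, 125, 0, 125, 125, 64, 3, 67, 70, 137, 21, 158, 179, 151, 144, 109, 67, 176, 57, 47, 104, 151, 69, 34, 103, 137, 54, 5, 59, 64, 123, 1, 124
F(90) mod 186 = 124


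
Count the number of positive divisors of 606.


606 = 2^1 × 3^1 × 101^1
d(606) = (1+1) × (1+1) × (1+1) = 8

8 divisors


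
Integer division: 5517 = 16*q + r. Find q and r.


5517 = 16 * 344 + 13
Check: 5504 + 13 = 5517

q = 344, r = 13


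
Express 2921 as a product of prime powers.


2921 / 23 = 127
127 / 127 = 1
2921 = 23 × 127


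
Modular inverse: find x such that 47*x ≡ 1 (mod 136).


Use the extended Euclidean algorithm on (136, 47); each row r = 136*s + 47*t:
r=136, s=1, t=0
r=47, s=0, t=1
q=2: r=42, s=1, t=-2   [136*(1) + 47*(-2) = 42]
q=1: r=5, s=-1, t=3   [136*(-1) + 47*(3) = 5]
q=8: r=2, s=9, t=-26   [136*(9) + 47*(-26) = 2]
q=2: r=1, s=-19, t=55   [136*(-19) + 47*(55) = 1]
q=2: r=0, s=47, t=-136   [136*(47) + 47*(-136) = 0]
GCD = 1 with t = 55, so 47*(55) ≡ 1 (mod 136)
Inverse = 55 mod 136 = 55
Check: 47 * 55 = 2585 ≡ 1 (mod 136)

47^(-1) ≡ 55 (mod 136)


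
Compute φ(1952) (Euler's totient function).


1952 = 2^5 × 61
Prime factors: 2, 61
φ(1952) = 1952 × (1-1/2) × (1-1/61)
= 1952 × 1/2 × 60/61 = 960

φ(1952) = 960


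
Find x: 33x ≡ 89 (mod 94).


GCD(33, 94) = 1, unique solution
a^(-1) mod 94 = 57
x = 57 * 89 mod 94 = 91

x ≡ 91 (mod 94)


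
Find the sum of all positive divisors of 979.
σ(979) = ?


Divisors of 979: 1, 11, 89, 979
Sum = 1 + 11 + 89 + 979 = 1080

σ(979) = 1080


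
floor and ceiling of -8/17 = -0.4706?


-8/17 = -0.4706
floor = -1
ceil = 0

floor = -1, ceil = 0


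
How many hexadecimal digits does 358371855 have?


358371855 in base 16 = 155C520F
Number of digits = 8

8 digits (base 16)


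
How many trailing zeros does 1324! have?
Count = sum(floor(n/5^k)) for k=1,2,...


floor(1324/5) = 264
floor(1324/25) = 52
floor(1324/125) = 10
floor(1324/625) = 2
Total = 328

328 trailing zeros


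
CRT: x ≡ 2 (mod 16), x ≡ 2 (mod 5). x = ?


M = 16*5 = 80
M1 = M/16 = 5, M2 = M/5 = 16
M1^(-1) mod 16 = 13, M2^(-1) mod 5 = 1
x = 2*5*13 + 2*16*1 = 162
162 mod 80 = 2
Check: 2 mod 16 = 2 ✓, 2 mod 5 = 2 ✓

x ≡ 2 (mod 80)


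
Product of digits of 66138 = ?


6 × 6 × 1 × 3 × 8 = 864


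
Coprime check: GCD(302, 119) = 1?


Euclidean algorithm:
302 = 2 * 119 + 64
119 = 1 * 64 + 55
64 = 1 * 55 + 9
55 = 6 * 9 + 1
9 = 9 * 1 + 0
GCD(302, 119) = 1

Yes, coprime (GCD = 1)


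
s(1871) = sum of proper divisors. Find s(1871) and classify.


Proper divisors: 1
Sum = 1 = 1
1 < 1871 → deficient

s(1871) = 1 (deficient)


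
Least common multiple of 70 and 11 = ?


GCD(70, 11) = 1
LCM = 70*11/1 = 770/1 = 770

LCM = 770


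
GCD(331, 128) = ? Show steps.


331 = 2 * 128 + 75
128 = 1 * 75 + 53
75 = 1 * 53 + 22
53 = 2 * 22 + 9
22 = 2 * 9 + 4
9 = 2 * 4 + 1
4 = 4 * 1 + 0
GCD = 1


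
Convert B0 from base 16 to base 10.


B0 (base 16) = 176 (decimal)
176 (decimal) = 176 (base 10)


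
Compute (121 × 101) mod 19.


121 × 101 = 12221
12221 mod 19 = 4


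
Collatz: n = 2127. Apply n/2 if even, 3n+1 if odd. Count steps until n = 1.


2127 → 6382 → 3191 → 9574 → 4787 → 14362 → 7181 → 21544 → 10772 → 5386 → 2693 → 8080 → 4040 → 2020 → 1010 → 505 → 1516 → 758 → 379 → 1138 → 569 → 1708 → 854 → 427 → 1282 → 641 → 1924 → 962 → 481 → 1444 → 722 → 361 → 1084 → 542 → 271 → 814 → 407 → 1222 → 611 → 1834 → 917 → 2752 → 1376 → 688 → 344 → 172 → 86 → 43 → 130 → 65 → 196 → 98 → 49 → 148 → 74 → 37 → 112 → 56 → 28 → 14 → 7 → 22 → 11 → 34 → 17 → 52 → 26 → 13 → 40 → 20 → 10 → 5 → 16 → 8 → 4 → 2 → 1
Total steps = 76

76 steps


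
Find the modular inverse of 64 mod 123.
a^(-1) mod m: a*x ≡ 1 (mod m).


Use the extended Euclidean algorithm on (123, 64); each row r = 123*s + 64*t:
r=123, s=1, t=0
r=64, s=0, t=1
q=1: r=59, s=1, t=-1   [123*(1) + 64*(-1) = 59]
q=1: r=5, s=-1, t=2   [123*(-1) + 64*(2) = 5]
q=11: r=4, s=12, t=-23   [123*(12) + 64*(-23) = 4]
q=1: r=1, s=-13, t=25   [123*(-13) + 64*(25) = 1]
q=4: r=0, s=64, t=-123   [123*(64) + 64*(-123) = 0]
GCD = 1 with t = 25, so 64*(25) ≡ 1 (mod 123)
Inverse = 25 mod 123 = 25
Check: 64 * 25 = 1600 ≡ 1 (mod 123)

64^(-1) ≡ 25 (mod 123)


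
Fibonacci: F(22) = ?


Sequence: 1, 1, 2, 3, 5, 8, 13, 21, 34, 55, 89, 144, 233, 377, 610, 987, 1597, 2584, 4181, 6765, 10946, 17711
F(22) = 17711


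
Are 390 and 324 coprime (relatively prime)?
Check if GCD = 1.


Euclidean algorithm:
390 = 1 * 324 + 66
324 = 4 * 66 + 60
66 = 1 * 60 + 6
60 = 10 * 6 + 0
GCD(390, 324) = 6

No, not coprime (GCD = 6)


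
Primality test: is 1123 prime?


Check divisors up to sqrt(1123) = 33.5112
No divisors found.
1123 is prime.

Yes, 1123 is prime


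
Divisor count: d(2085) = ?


2085 = 3^1 × 5^1 × 139^1
d(2085) = (1+1) × (1+1) × (1+1) = 8

8 divisors


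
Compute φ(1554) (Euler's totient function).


1554 = 2 × 3 × 7 × 37
Prime factors: 2, 3, 7, 37
φ(1554) = 1554 × (1-1/2) × (1-1/3) × (1-1/7) × (1-1/37)
= 1554 × 1/2 × 2/3 × 6/7 × 36/37 = 432

φ(1554) = 432


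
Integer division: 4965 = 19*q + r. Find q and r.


4965 = 19 * 261 + 6
Check: 4959 + 6 = 4965

q = 261, r = 6


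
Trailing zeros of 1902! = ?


floor(1902/5) = 380
floor(1902/25) = 76
floor(1902/125) = 15
floor(1902/625) = 3
Total = 474

474 trailing zeros


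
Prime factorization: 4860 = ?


4860 / 2 = 2430
2430 / 2 = 1215
1215 / 3 = 405
405 / 3 = 135
135 / 3 = 45
45 / 3 = 15
15 / 3 = 5
5 / 5 = 1
4860 = 2^2 × 3^5 × 5


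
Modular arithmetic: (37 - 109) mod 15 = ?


37 - 109 = -72
-72 mod 15 = 3


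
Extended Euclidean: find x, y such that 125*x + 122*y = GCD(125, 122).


Tabular extended Euclidean (each row: r = 125*s + 122*t):
r=125, s=1, t=0
r=122, s=0, t=1
q=1: r=3, s=1, t=-1   [125*(1) + 122*(-1) = 3]
q=40: r=2, s=-40, t=41   [125*(-40) + 122*(41) = 2]
q=1: r=1, s=41, t=-42   [125*(41) + 122*(-42) = 1]
q=2: r=0, s=-122, t=125   [125*(-122) + 122*(125) = 0]
GCD = 1; from the row with r=1: x=41, y=-42
Check: 125*(41) + 122*(-42) = 5125 - 5124 = 1

GCD = 1, x = 41, y = -42


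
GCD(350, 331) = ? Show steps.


350 = 1 * 331 + 19
331 = 17 * 19 + 8
19 = 2 * 8 + 3
8 = 2 * 3 + 2
3 = 1 * 2 + 1
2 = 2 * 1 + 0
GCD = 1


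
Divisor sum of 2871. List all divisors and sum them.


Divisors of 2871: 1, 3, 9, 11, 29, 33, 87, 99, 261, 319, 957, 2871
Sum = 1 + 3 + 9 + 11 + 29 + 33 + 87 + 99 + 261 + 319 + 957 + 2871 = 4680

σ(2871) = 4680


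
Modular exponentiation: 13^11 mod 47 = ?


13^1 mod 47 = 13
13^2 mod 47 = 28
13^3 mod 47 = 35
13^4 mod 47 = 32
13^5 mod 47 = 40
13^6 mod 47 = 3
13^7 mod 47 = 39
13^8 mod 47 = 37
13^9 mod 47 = 11
13^10 mod 47 = 2
13^11 mod 47 = 26


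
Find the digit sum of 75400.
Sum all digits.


7 + 5 + 4 + 0 + 0 = 16


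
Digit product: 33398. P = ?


3 × 3 × 3 × 9 × 8 = 1944


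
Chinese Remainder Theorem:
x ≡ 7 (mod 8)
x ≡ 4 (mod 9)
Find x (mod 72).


M = 8*9 = 72
M1 = M/8 = 9, M2 = M/9 = 8
M1^(-1) mod 8 = 1, M2^(-1) mod 9 = 8
x = 7*9*1 + 4*8*8 = 319
319 mod 72 = 31
Check: 31 mod 8 = 7 ✓, 31 mod 9 = 4 ✓

x ≡ 31 (mod 72)


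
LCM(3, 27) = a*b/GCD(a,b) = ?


GCD(3, 27) = 3
LCM = 3*27/3 = 81/3 = 27

LCM = 27


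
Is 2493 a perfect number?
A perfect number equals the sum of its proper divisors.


Proper divisors of 2493: 1, 3, 9, 277, 831
Sum = 1 + 3 + 9 + 277 + 831 = 1121

No, 2493 is not perfect (1121 ≠ 2493)


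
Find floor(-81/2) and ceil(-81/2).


-81/2 = -40.5000
floor = -41
ceil = -40

floor = -41, ceil = -40


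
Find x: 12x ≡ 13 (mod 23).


GCD(12, 23) = 1, unique solution
a^(-1) mod 23 = 2
x = 2 * 13 mod 23 = 3

x ≡ 3 (mod 23)


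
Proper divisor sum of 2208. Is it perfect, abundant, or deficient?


Proper divisors: 1, 2, 3, 4, 6, 8, 12, 16, 23, 24, 32, 46, 48, 69, 92, 96, 138, 184, 276, 368, 552, 736, 1104
Sum = 1 + 2 + 3 + 4 + 6 + 8 + 12 + 16 + 23 + 24 + 32 + 46 + 48 + 69 + 92 + 96 + 138 + 184 + 276 + 368 + 552 + 736 + 1104 = 3840
3840 > 2208 → abundant

s(2208) = 3840 (abundant)


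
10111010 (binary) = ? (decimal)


10111010 (base 2) = 186 (decimal)
186 (decimal) = 186 (base 10)


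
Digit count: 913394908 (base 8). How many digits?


913394908 in base 8 = 6634246334
Number of digits = 10

10 digits (base 8)


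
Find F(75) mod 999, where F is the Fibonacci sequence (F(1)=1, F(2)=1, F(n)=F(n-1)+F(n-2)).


F(k) mod 999 for k=1..75:
1, 1, 2, 3, 5, 8, 13, 21, 34, 55, 89, 144, 233, 377, 610, 987, 598, 586, 185, 771, 956, 728, 685, 414, 100, 514, 614, 129, 743, 872, 616, 489, 106, 595, 701, 297, 998, 296, 295, 591, 886, 478, 365, 843, 209, 53, 262, 315, 577, 892, 470, 363, 833, 197, 31, 228, 259, 487, 746, 234, 980, 215, 196, 411, 607, 19, 626, 645, 272, 917, 190, 108, 298, 406, 704
F(75) mod 999 = 704


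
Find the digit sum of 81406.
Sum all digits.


8 + 1 + 4 + 0 + 6 = 19


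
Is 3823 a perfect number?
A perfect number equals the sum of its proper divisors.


Proper divisors of 3823: 1
Sum = 1 = 1

No, 3823 is not perfect (1 ≠ 3823)


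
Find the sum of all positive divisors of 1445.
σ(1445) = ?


Divisors of 1445: 1, 5, 17, 85, 289, 1445
Sum = 1 + 5 + 17 + 85 + 289 + 1445 = 1842

σ(1445) = 1842


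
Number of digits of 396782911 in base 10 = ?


396782911 has 9 digits in base 10
floor(log10(396782911)) + 1 = floor(8.5986) + 1 = 9

9 digits (base 10)


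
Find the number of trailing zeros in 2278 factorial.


floor(2278/5) = 455
floor(2278/25) = 91
floor(2278/125) = 18
floor(2278/625) = 3
Total = 567

567 trailing zeros


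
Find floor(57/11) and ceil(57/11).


57/11 = 5.1818
floor = 5
ceil = 6

floor = 5, ceil = 6


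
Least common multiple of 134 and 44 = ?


GCD(134, 44) = 2
LCM = 134*44/2 = 5896/2 = 2948

LCM = 2948


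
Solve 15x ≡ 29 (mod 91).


GCD(15, 91) = 1, unique solution
a^(-1) mod 91 = 85
x = 85 * 29 mod 91 = 8

x ≡ 8 (mod 91)


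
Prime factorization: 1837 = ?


1837 / 11 = 167
167 / 167 = 1
1837 = 11 × 167


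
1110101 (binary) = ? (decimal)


1110101 (base 2) = 117 (decimal)
117 (decimal) = 117 (base 10)


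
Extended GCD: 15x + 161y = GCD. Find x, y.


Tabular extended Euclidean (each row: r = 15*s + 161*t):
r=15, s=1, t=0
r=161, s=0, t=1
q=0: r=15, s=1, t=0   [15*(1) + 161*(0) = 15]
q=10: r=11, s=-10, t=1   [15*(-10) + 161*(1) = 11]
q=1: r=4, s=11, t=-1   [15*(11) + 161*(-1) = 4]
q=2: r=3, s=-32, t=3   [15*(-32) + 161*(3) = 3]
q=1: r=1, s=43, t=-4   [15*(43) + 161*(-4) = 1]
q=3: r=0, s=-161, t=15   [15*(-161) + 161*(15) = 0]
GCD = 1; from the row with r=1: x=43, y=-4
Check: 15*(43) + 161*(-4) = 645 - 644 = 1

GCD = 1, x = 43, y = -4


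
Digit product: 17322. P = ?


1 × 7 × 3 × 2 × 2 = 84


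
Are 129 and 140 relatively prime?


Euclidean algorithm:
140 = 1 * 129 + 11
129 = 11 * 11 + 8
11 = 1 * 8 + 3
8 = 2 * 3 + 2
3 = 1 * 2 + 1
2 = 2 * 1 + 0
GCD(129, 140) = 1

Yes, coprime (GCD = 1)


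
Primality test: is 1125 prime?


1125 / 3 = 375 (exact division)
1125 is NOT prime.

No, 1125 is not prime


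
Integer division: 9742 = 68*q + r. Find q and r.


9742 = 68 * 143 + 18
Check: 9724 + 18 = 9742

q = 143, r = 18


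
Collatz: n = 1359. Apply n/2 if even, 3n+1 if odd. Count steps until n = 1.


1359 → 4078 → 2039 → 6118 → 3059 → 9178 → 4589 → 13768 → 6884 → 3442 → 1721 → 5164 → 2582 → 1291 → 3874 → 1937 → 5812 → 2906 → 1453 → 4360 → 2180 → 1090 → 545 → 1636 → 818 → 409 → 1228 → 614 → 307 → 922 → 461 → 1384 → 692 → 346 → 173 → 520 → 260 → 130 → 65 → 196 → 98 → 49 → 148 → 74 → 37 → 112 → 56 → 28 → 14 → 7 → 22 → 11 → 34 → 17 → 52 → 26 → 13 → 40 → 20 → 10 → 5 → 16 → 8 → 4 → 2 → 1
Total steps = 65

65 steps


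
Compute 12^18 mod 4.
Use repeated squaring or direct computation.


12^1 mod 4 = 0
12^2 mod 4 = 0
12^3 mod 4 = 0
12^4 mod 4 = 0
12^5 mod 4 = 0
12^6 mod 4 = 0
12^7 mod 4 = 0
12^8 mod 4 = 0
12^9 mod 4 = 0
12^10 mod 4 = 0
12^11 mod 4 = 0
12^12 mod 4 = 0
12^13 mod 4 = 0
12^14 mod 4 = 0
12^15 mod 4 = 0
12^16 mod 4 = 0
12^17 mod 4 = 0
12^18 mod 4 = 0


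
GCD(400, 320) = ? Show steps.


400 = 1 * 320 + 80
320 = 4 * 80 + 0
GCD = 80


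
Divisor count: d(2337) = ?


2337 = 3^1 × 19^1 × 41^1
d(2337) = (1+1) × (1+1) × (1+1) = 8

8 divisors


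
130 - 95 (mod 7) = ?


130 - 95 = 35
35 mod 7 = 0


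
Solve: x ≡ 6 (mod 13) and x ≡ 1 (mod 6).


M = 13*6 = 78
M1 = M/13 = 6, M2 = M/6 = 13
M1^(-1) mod 13 = 11, M2^(-1) mod 6 = 1
x = 6*6*11 + 1*13*1 = 409
409 mod 78 = 19
Check: 19 mod 13 = 6 ✓, 19 mod 6 = 1 ✓

x ≡ 19 (mod 78)


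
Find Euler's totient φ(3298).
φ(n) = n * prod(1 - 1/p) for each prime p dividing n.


3298 = 2 × 17 × 97
Prime factors: 2, 17, 97
φ(3298) = 3298 × (1-1/2) × (1-1/17) × (1-1/97)
= 3298 × 1/2 × 16/17 × 96/97 = 1536

φ(3298) = 1536


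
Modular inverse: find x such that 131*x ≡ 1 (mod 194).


Use the extended Euclidean algorithm on (194, 131); each row r = 194*s + 131*t:
r=194, s=1, t=0
r=131, s=0, t=1
q=1: r=63, s=1, t=-1   [194*(1) + 131*(-1) = 63]
q=2: r=5, s=-2, t=3   [194*(-2) + 131*(3) = 5]
q=12: r=3, s=25, t=-37   [194*(25) + 131*(-37) = 3]
q=1: r=2, s=-27, t=40   [194*(-27) + 131*(40) = 2]
q=1: r=1, s=52, t=-77   [194*(52) + 131*(-77) = 1]
q=2: r=0, s=-131, t=194   [194*(-131) + 131*(194) = 0]
GCD = 1 with t = -77, so 131*(-77) ≡ 1 (mod 194)
Inverse = -77 mod 194 = 117
Check: 131 * 117 = 15327 ≡ 1 (mod 194)

131^(-1) ≡ 117 (mod 194)


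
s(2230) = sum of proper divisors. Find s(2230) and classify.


Proper divisors: 1, 2, 5, 10, 223, 446, 1115
Sum = 1 + 2 + 5 + 10 + 223 + 446 + 1115 = 1802
1802 < 2230 → deficient

s(2230) = 1802 (deficient)


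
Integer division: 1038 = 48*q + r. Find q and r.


1038 = 48 * 21 + 30
Check: 1008 + 30 = 1038

q = 21, r = 30


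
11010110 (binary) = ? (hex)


11010110 (base 2) = 214 (decimal)
214 (decimal) = D6 (base 16)


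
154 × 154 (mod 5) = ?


154 × 154 = 23716
23716 mod 5 = 1


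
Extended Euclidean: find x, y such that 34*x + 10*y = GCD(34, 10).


Tabular extended Euclidean (each row: r = 34*s + 10*t):
r=34, s=1, t=0
r=10, s=0, t=1
q=3: r=4, s=1, t=-3   [34*(1) + 10*(-3) = 4]
q=2: r=2, s=-2, t=7   [34*(-2) + 10*(7) = 2]
q=2: r=0, s=5, t=-17   [34*(5) + 10*(-17) = 0]
GCD = 2; from the row with r=2: x=-2, y=7
Check: 34*(-2) + 10*(7) = -68 + 70 = 2

GCD = 2, x = -2, y = 7


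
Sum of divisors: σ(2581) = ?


Divisors of 2581: 1, 29, 89, 2581
Sum = 1 + 29 + 89 + 2581 = 2700

σ(2581) = 2700


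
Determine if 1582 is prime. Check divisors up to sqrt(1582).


1582 / 2 = 791 (exact division)
1582 is NOT prime.

No, 1582 is not prime


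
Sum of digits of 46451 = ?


4 + 6 + 4 + 5 + 1 = 20


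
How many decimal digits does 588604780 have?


588604780 has 9 digits in base 10
floor(log10(588604780)) + 1 = floor(8.7698) + 1 = 9

9 digits (base 10)


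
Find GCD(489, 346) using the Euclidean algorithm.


489 = 1 * 346 + 143
346 = 2 * 143 + 60
143 = 2 * 60 + 23
60 = 2 * 23 + 14
23 = 1 * 14 + 9
14 = 1 * 9 + 5
9 = 1 * 5 + 4
5 = 1 * 4 + 1
4 = 4 * 1 + 0
GCD = 1


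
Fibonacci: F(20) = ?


Sequence: 1, 1, 2, 3, 5, 8, 13, 21, 34, 55, 89, 144, 233, 377, 610, 987, 1597, 2584, 4181, 6765
F(20) = 6765


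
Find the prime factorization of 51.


51 / 3 = 17
17 / 17 = 1
51 = 3 × 17


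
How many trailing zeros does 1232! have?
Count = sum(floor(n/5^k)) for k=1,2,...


floor(1232/5) = 246
floor(1232/25) = 49
floor(1232/125) = 9
floor(1232/625) = 1
Total = 305

305 trailing zeros


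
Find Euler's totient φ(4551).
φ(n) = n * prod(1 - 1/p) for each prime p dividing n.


4551 = 3 × 37 × 41
Prime factors: 3, 37, 41
φ(4551) = 4551 × (1-1/3) × (1-1/37) × (1-1/41)
= 4551 × 2/3 × 36/37 × 40/41 = 2880

φ(4551) = 2880


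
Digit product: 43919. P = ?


4 × 3 × 9 × 1 × 9 = 972


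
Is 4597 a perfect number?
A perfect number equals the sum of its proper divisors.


Proper divisors of 4597: 1
Sum = 1 = 1

No, 4597 is not perfect (1 ≠ 4597)


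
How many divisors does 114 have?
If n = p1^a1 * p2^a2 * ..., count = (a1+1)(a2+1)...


114 = 2^1 × 3^1 × 19^1
d(114) = (1+1) × (1+1) × (1+1) = 8

8 divisors


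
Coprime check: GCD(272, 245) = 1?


Euclidean algorithm:
272 = 1 * 245 + 27
245 = 9 * 27 + 2
27 = 13 * 2 + 1
2 = 2 * 1 + 0
GCD(272, 245) = 1

Yes, coprime (GCD = 1)


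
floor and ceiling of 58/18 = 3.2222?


58/18 = 3.2222
floor = 3
ceil = 4

floor = 3, ceil = 4


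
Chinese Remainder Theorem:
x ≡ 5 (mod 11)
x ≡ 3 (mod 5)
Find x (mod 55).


M = 11*5 = 55
M1 = M/11 = 5, M2 = M/5 = 11
M1^(-1) mod 11 = 9, M2^(-1) mod 5 = 1
x = 5*5*9 + 3*11*1 = 258
258 mod 55 = 38
Check: 38 mod 11 = 5 ✓, 38 mod 5 = 3 ✓

x ≡ 38 (mod 55)


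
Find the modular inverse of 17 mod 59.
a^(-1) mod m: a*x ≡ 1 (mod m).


Use the extended Euclidean algorithm on (59, 17); each row r = 59*s + 17*t:
r=59, s=1, t=0
r=17, s=0, t=1
q=3: r=8, s=1, t=-3   [59*(1) + 17*(-3) = 8]
q=2: r=1, s=-2, t=7   [59*(-2) + 17*(7) = 1]
q=8: r=0, s=17, t=-59   [59*(17) + 17*(-59) = 0]
GCD = 1 with t = 7, so 17*(7) ≡ 1 (mod 59)
Inverse = 7 mod 59 = 7
Check: 17 * 7 = 119 ≡ 1 (mod 59)

17^(-1) ≡ 7 (mod 59)


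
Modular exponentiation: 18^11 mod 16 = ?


18^1 mod 16 = 2
18^2 mod 16 = 4
18^3 mod 16 = 8
18^4 mod 16 = 0
18^5 mod 16 = 0
18^6 mod 16 = 0
18^7 mod 16 = 0
18^8 mod 16 = 0
18^9 mod 16 = 0
18^10 mod 16 = 0
18^11 mod 16 = 0


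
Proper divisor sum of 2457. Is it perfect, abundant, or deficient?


Proper divisors: 1, 3, 7, 9, 13, 21, 27, 39, 63, 91, 117, 189, 273, 351, 819
Sum = 1 + 3 + 7 + 9 + 13 + 21 + 27 + 39 + 63 + 91 + 117 + 189 + 273 + 351 + 819 = 2023
2023 < 2457 → deficient

s(2457) = 2023 (deficient)


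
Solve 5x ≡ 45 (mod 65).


GCD(5, 65) = 5 divides 45
Divide: 1x ≡ 9 (mod 13)
x ≡ 9 (mod 13)


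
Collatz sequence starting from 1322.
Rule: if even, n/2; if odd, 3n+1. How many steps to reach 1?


1322 → 661 → 1984 → 992 → 496 → 248 → 124 → 62 → 31 → 94 → 47 → 142 → 71 → 214 → 107 → 322 → 161 → 484 → 242 → 121 → 364 → 182 → 91 → 274 → 137 → 412 → 206 → 103 → 310 → 155 → 466 → 233 → 700 → 350 → 175 → 526 → 263 → 790 → 395 → 1186 → 593 → 1780 → 890 → 445 → 1336 → 668 → 334 → 167 → 502 → 251 → 754 → 377 → 1132 → 566 → 283 → 850 → 425 → 1276 → 638 → 319 → 958 → 479 → 1438 → 719 → 2158 → 1079 → 3238 → 1619 → 4858 → 2429 → 7288 → 3644 → 1822 → 911 → 2734 → 1367 → 4102 → 2051 → 6154 → 3077 → 9232 → 4616 → 2308 → 1154 → 577 → 1732 → 866 → 433 → 1300 → 650 → 325 → 976 → 488 → 244 → 122 → 61 → 184 → 92 → 46 → 23 → 70 → 35 → 106 → 53 → 160 → 80 → 40 → 20 → 10 → 5 → 16 → 8 → 4 → 2 → 1
Total steps = 114

114 steps


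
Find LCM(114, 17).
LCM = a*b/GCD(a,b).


GCD(114, 17) = 1
LCM = 114*17/1 = 1938/1 = 1938

LCM = 1938


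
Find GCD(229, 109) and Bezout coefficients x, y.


Tabular extended Euclidean (each row: r = 229*s + 109*t):
r=229, s=1, t=0
r=109, s=0, t=1
q=2: r=11, s=1, t=-2   [229*(1) + 109*(-2) = 11]
q=9: r=10, s=-9, t=19   [229*(-9) + 109*(19) = 10]
q=1: r=1, s=10, t=-21   [229*(10) + 109*(-21) = 1]
q=10: r=0, s=-109, t=229   [229*(-109) + 109*(229) = 0]
GCD = 1; from the row with r=1: x=10, y=-21
Check: 229*(10) + 109*(-21) = 2290 - 2289 = 1

GCD = 1, x = 10, y = -21


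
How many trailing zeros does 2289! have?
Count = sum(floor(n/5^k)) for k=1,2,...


floor(2289/5) = 457
floor(2289/25) = 91
floor(2289/125) = 18
floor(2289/625) = 3
Total = 569

569 trailing zeros


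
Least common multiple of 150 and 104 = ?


GCD(150, 104) = 2
LCM = 150*104/2 = 15600/2 = 7800

LCM = 7800


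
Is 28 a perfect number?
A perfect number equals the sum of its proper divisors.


Proper divisors of 28: 1, 2, 4, 7, 14
Sum = 1 + 2 + 4 + 7 + 14 = 28

Yes, 28 is perfect (28 = 28)


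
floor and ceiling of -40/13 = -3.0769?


-40/13 = -3.0769
floor = -4
ceil = -3

floor = -4, ceil = -3


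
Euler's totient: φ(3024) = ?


3024 = 2^4 × 3^3 × 7
Prime factors: 2, 3, 7
φ(3024) = 3024 × (1-1/2) × (1-1/3) × (1-1/7)
= 3024 × 1/2 × 2/3 × 6/7 = 864

φ(3024) = 864


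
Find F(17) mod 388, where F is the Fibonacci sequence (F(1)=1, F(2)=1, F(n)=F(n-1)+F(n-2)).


F(k) mod 388 for k=1..17:
1, 1, 2, 3, 5, 8, 13, 21, 34, 55, 89, 144, 233, 377, 222, 211, 45
F(17) mod 388 = 45


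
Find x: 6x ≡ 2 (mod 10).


GCD(6, 10) = 2 divides 2
Divide: 3x ≡ 1 (mod 5)
x ≡ 2 (mod 5)


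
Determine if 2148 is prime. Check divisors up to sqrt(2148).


2148 / 2 = 1074 (exact division)
2148 is NOT prime.

No, 2148 is not prime


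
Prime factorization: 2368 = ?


2368 / 2 = 1184
1184 / 2 = 592
592 / 2 = 296
296 / 2 = 148
148 / 2 = 74
74 / 2 = 37
37 / 37 = 1
2368 = 2^6 × 37


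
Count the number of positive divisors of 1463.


1463 = 7^1 × 11^1 × 19^1
d(1463) = (1+1) × (1+1) × (1+1) = 8

8 divisors


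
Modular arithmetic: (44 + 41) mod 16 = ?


44 + 41 = 85
85 mod 16 = 5


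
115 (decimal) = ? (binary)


115 (base 10) = 115 (decimal)
115 (decimal) = 1110011 (base 2)


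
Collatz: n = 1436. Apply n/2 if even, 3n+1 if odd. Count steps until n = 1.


1436 → 718 → 359 → 1078 → 539 → 1618 → 809 → 2428 → 1214 → 607 → 1822 → 911 → 2734 → 1367 → 4102 → 2051 → 6154 → 3077 → 9232 → 4616 → 2308 → 1154 → 577 → 1732 → 866 → 433 → 1300 → 650 → 325 → 976 → 488 → 244 → 122 → 61 → 184 → 92 → 46 → 23 → 70 → 35 → 106 → 53 → 160 → 80 → 40 → 20 → 10 → 5 → 16 → 8 → 4 → 2 → 1
Total steps = 52

52 steps


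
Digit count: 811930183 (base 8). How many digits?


811930183 in base 8 = 6031211107
Number of digits = 10

10 digits (base 8)


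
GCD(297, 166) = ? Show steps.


297 = 1 * 166 + 131
166 = 1 * 131 + 35
131 = 3 * 35 + 26
35 = 1 * 26 + 9
26 = 2 * 9 + 8
9 = 1 * 8 + 1
8 = 8 * 1 + 0
GCD = 1


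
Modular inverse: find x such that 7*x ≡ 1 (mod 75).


Use the extended Euclidean algorithm on (75, 7); each row r = 75*s + 7*t:
r=75, s=1, t=0
r=7, s=0, t=1
q=10: r=5, s=1, t=-10   [75*(1) + 7*(-10) = 5]
q=1: r=2, s=-1, t=11   [75*(-1) + 7*(11) = 2]
q=2: r=1, s=3, t=-32   [75*(3) + 7*(-32) = 1]
q=2: r=0, s=-7, t=75   [75*(-7) + 7*(75) = 0]
GCD = 1 with t = -32, so 7*(-32) ≡ 1 (mod 75)
Inverse = -32 mod 75 = 43
Check: 7 * 43 = 301 ≡ 1 (mod 75)

7^(-1) ≡ 43 (mod 75)


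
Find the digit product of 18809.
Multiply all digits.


1 × 8 × 8 × 0 × 9 = 0


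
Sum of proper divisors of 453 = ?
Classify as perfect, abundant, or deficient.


Proper divisors: 1, 3, 151
Sum = 1 + 3 + 151 = 155
155 < 453 → deficient

s(453) = 155 (deficient)


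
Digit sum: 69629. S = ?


6 + 9 + 6 + 2 + 9 = 32


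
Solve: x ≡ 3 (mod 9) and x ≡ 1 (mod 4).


M = 9*4 = 36
M1 = M/9 = 4, M2 = M/4 = 9
M1^(-1) mod 9 = 7, M2^(-1) mod 4 = 1
x = 3*4*7 + 1*9*1 = 93
93 mod 36 = 21
Check: 21 mod 9 = 3 ✓, 21 mod 4 = 1 ✓

x ≡ 21 (mod 36)


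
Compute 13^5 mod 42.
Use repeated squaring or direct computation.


13^1 mod 42 = 13
13^2 mod 42 = 1
13^3 mod 42 = 13
13^4 mod 42 = 1
13^5 mod 42 = 13


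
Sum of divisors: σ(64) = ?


Divisors of 64: 1, 2, 4, 8, 16, 32, 64
Sum = 1 + 2 + 4 + 8 + 16 + 32 + 64 = 127

σ(64) = 127


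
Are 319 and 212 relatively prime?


Euclidean algorithm:
319 = 1 * 212 + 107
212 = 1 * 107 + 105
107 = 1 * 105 + 2
105 = 52 * 2 + 1
2 = 2 * 1 + 0
GCD(319, 212) = 1

Yes, coprime (GCD = 1)


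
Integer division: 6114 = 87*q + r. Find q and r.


6114 = 87 * 70 + 24
Check: 6090 + 24 = 6114

q = 70, r = 24


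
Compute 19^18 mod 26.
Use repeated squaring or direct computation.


19^1 mod 26 = 19
19^2 mod 26 = 23
19^3 mod 26 = 21
19^4 mod 26 = 9
19^5 mod 26 = 15
19^6 mod 26 = 25
19^7 mod 26 = 7
19^8 mod 26 = 3
19^9 mod 26 = 5
19^10 mod 26 = 17
19^11 mod 26 = 11
19^12 mod 26 = 1
19^13 mod 26 = 19
19^14 mod 26 = 23
19^15 mod 26 = 21
19^16 mod 26 = 9
19^17 mod 26 = 15
19^18 mod 26 = 25


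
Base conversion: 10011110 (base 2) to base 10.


10011110 (base 2) = 158 (decimal)
158 (decimal) = 158 (base 10)
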